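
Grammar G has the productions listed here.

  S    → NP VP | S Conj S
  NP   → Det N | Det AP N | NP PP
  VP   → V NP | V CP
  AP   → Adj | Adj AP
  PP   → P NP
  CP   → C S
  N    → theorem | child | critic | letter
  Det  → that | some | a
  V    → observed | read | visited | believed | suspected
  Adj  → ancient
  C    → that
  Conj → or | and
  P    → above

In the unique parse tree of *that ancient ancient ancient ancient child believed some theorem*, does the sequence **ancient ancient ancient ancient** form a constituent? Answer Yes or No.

Yes

[S [NP [Det that] [AP [Adj ancient] [AP [Adj ancient] [AP [Adj ancient] [AP [Adj ancient]]]]] [N child]] [VP [V believed] [NP [Det some] [N theorem]]]]
The words 'ancient ancient ancient ancient' are exhaustively dominated by a single AP node (built by AP → Adj AP), so they form a constituent.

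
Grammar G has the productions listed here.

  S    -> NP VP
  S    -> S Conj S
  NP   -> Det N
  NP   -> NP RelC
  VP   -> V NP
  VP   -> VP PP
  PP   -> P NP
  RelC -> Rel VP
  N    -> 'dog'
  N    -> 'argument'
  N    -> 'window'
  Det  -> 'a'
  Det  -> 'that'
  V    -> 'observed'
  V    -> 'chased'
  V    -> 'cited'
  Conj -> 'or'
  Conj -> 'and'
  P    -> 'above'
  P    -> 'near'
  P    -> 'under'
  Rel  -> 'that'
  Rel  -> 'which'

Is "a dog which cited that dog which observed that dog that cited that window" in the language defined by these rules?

For S → NP VP, every NP-prefix leaves a non-VP remainder: after 'a dog' the remainder is not a VP; after 'a dog which cited that dog' the remainder is not a VP; after 'a dog which cited that dog which observed that dog' the remainder is not a VP. The alternative S rule S → S Conj S likewise has no satisfying split.

Ungrammatical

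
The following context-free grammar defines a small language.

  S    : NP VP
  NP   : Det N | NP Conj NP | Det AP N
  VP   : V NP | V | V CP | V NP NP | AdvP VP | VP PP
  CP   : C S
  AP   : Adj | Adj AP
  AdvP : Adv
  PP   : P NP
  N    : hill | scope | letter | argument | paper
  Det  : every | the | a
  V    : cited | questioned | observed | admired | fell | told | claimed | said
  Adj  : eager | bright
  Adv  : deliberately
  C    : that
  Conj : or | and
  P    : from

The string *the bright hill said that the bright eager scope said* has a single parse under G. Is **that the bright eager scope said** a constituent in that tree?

[S [NP [Det the] [AP [Adj bright]] [N hill]] [VP [V said] [CP [C that] [S [NP [Det the] [AP [Adj bright] [AP [Adj eager]]] [N scope]] [VP [V said]]]]]]
The words 'that the bright eager scope said' are exhaustively dominated by a single CP node (built by CP → C S), so they form a constituent.

Yes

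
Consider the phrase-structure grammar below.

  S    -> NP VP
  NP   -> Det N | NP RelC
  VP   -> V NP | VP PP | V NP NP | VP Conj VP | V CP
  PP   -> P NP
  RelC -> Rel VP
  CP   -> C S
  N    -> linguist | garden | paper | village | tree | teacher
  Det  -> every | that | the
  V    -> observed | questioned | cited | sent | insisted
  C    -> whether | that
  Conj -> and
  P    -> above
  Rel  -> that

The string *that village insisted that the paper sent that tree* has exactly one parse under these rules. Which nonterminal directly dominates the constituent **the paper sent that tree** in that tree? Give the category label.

CP

[S [NP [Det that] [N village]] [VP [V insisted] [CP [C that] [S [NP [Det the] [N paper]] [VP [V sent] [NP [Det that] [N tree]]]]]]]
The span 'the paper sent that tree' is the S node built by S → NP VP.
Its mother is the CP built by CP → C S.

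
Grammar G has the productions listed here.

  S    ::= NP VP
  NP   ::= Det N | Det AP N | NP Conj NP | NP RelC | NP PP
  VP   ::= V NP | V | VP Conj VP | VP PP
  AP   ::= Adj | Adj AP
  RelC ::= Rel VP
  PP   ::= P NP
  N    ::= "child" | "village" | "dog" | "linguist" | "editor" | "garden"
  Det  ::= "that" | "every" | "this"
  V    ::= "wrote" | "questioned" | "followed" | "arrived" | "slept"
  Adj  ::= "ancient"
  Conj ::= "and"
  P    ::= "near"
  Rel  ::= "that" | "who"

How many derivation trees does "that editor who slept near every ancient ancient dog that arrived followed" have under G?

Two of the 4 distinct bracketings:
[S [NP [NP [Det that] [N editor]] [RelC [Rel who] [VP [VP [V slept]] [PP [P near] [NP [NP [Det every] [AP [Adj ancient] [AP [Adj ancient]]] [N dog]] [RelC [Rel that] [VP [V arrived]]]]]]]] [VP [V followed]]]
[S [NP [NP [NP [Det that] [N editor]] [RelC [Rel who] [VP [VP [V slept]] [PP [P near] [NP [Det every] [AP [Adj ancient] [AP [Adj ancient]]] [N dog]]]]]] [RelC [Rel that] [VP [V arrived]]]] [VP [V followed]]]
The trees differ in how a recursive rule is bracketed over the same span.

4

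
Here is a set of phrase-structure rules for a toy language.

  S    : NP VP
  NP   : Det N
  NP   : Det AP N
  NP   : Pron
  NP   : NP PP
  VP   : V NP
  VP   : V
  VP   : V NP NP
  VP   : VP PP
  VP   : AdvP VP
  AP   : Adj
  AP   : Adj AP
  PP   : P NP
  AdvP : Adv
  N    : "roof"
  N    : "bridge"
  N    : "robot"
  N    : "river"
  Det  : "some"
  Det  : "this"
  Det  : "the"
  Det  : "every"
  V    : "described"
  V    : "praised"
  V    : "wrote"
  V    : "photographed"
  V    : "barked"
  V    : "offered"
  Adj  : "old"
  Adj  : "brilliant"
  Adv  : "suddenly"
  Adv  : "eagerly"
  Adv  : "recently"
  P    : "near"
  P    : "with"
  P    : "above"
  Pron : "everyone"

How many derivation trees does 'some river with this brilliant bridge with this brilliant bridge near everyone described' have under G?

Two of the 5 distinct bracketings:
[S [NP [NP [Det some] [N river]] [PP [P with] [NP [NP [Det this] [AP [Adj brilliant]] [N bridge]] [PP [P with] [NP [NP [Det this] [AP [Adj brilliant]] [N bridge]] [PP [P near] [NP [Pron everyone]]]]]]]] [VP [V described]]]
[S [NP [NP [Det some] [N river]] [PP [P with] [NP [NP [NP [Det this] [AP [Adj brilliant]] [N bridge]] [PP [P with] [NP [Det this] [AP [Adj brilliant]] [N bridge]]]] [PP [P near] [NP [Pron everyone]]]]]] [VP [V described]]]
The trees differ in how a recursive rule is bracketed over the same span.

5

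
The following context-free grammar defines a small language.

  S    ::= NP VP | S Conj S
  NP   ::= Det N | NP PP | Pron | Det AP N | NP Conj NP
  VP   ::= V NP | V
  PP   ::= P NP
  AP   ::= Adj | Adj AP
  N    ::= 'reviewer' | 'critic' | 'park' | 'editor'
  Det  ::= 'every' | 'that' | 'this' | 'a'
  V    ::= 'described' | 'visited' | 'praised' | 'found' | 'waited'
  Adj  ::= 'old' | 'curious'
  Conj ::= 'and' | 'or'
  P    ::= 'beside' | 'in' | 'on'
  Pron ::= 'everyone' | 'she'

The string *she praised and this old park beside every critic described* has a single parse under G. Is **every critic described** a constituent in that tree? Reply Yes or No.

No

[S [S [NP [Pron she]] [VP [V praised]]] [Conj and] [S [NP [NP [Det this] [AP [Adj old]] [N park]] [PP [P beside] [NP [Det every] [N critic]]]] [VP [V described]]]]
The smallest constituent containing 'every critic described' is the S spanning 'this old park beside every critic described'; no single node in the tree dominates exactly the given words.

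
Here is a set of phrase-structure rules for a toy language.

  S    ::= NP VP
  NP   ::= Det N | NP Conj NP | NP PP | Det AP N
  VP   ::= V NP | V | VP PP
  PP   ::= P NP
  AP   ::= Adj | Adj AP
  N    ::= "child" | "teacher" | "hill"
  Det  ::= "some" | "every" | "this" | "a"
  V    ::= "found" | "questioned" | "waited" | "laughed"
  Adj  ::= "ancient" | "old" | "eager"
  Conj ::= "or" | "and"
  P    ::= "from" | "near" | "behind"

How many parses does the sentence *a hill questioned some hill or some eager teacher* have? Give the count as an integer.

[S [NP [Det a] [N hill]] [VP [V questioned] [NP [NP [Det some] [N hill]] [Conj or] [NP [Det some] [AP [Adj eager]] [N teacher]]]]]
No rule offers an alternative attachment or grouping for any span, so this is the only derivation.

1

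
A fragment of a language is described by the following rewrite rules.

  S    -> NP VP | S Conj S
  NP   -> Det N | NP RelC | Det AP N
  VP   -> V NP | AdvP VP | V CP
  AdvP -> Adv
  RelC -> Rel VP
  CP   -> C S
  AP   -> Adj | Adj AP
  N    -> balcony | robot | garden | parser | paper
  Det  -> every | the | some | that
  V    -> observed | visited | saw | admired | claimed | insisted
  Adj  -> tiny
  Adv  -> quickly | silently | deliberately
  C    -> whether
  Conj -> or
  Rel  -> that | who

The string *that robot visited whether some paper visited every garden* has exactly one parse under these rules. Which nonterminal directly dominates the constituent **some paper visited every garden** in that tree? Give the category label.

CP

S
  NP
    Det: that
    N: robot
  VP
    V: visited
    CP
      C: whether
      S
        NP
          Det: some
          N: paper
        VP
          V: visited
          NP
            Det: every
            N: garden
The span 'some paper visited every garden' is the S node built by S → NP VP.
Its mother is the CP built by CP → C S.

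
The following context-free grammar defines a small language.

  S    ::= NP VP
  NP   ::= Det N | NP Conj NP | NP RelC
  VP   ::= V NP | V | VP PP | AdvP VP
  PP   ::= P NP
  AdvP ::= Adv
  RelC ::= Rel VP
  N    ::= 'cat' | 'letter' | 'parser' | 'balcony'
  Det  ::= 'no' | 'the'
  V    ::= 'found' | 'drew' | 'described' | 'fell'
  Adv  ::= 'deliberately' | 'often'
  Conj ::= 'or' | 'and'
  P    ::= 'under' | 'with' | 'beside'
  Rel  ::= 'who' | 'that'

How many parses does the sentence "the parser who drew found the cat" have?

[S [NP [NP [Det the] [N parser]] [RelC [Rel who] [VP [V drew]]]] [VP [V found] [NP [Det the] [N cat]]]]
No rule offers an alternative attachment or grouping for any span, so this is the only derivation.

1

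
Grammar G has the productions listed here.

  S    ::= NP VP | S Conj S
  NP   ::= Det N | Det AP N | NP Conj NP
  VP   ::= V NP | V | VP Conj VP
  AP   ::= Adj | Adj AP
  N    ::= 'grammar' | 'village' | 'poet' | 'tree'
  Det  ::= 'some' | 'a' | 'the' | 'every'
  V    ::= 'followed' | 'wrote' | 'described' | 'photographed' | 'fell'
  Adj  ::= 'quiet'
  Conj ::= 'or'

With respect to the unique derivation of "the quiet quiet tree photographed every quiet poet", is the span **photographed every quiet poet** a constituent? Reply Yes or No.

Yes

[S [NP [Det the] [AP [Adj quiet] [AP [Adj quiet]]] [N tree]] [VP [V photographed] [NP [Det every] [AP [Adj quiet]] [N poet]]]]
The words 'photographed every quiet poet' are exhaustively dominated by a single VP node (built by VP → V NP), so they form a constituent.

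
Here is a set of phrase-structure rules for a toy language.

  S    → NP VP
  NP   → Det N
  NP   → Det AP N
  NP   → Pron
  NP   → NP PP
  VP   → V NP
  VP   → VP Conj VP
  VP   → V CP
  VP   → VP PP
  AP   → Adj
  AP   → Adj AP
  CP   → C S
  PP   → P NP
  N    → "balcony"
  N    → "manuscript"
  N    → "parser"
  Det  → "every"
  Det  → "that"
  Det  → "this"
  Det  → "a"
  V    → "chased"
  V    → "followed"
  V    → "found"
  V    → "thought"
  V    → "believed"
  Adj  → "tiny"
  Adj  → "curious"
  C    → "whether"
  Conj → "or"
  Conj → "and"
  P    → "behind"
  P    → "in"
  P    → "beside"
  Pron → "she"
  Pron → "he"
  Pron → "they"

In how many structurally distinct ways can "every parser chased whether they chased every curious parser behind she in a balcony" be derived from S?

Two of the 9 distinct bracketings:
[S [NP [Det every] [N parser]] [VP [V chased] [CP [C whether] [S [NP [Pron they]] [VP [V chased] [NP [NP [Det every] [AP [Adj curious]] [N parser]] [PP [P behind] [NP [NP [Pron she]] [PP [P in] [NP [Det a] [N balcony]]]]]]]]]]]
[S [NP [Det every] [N parser]] [VP [V chased] [CP [C whether] [S [NP [Pron they]] [VP [V chased] [NP [NP [NP [Det every] [AP [Adj curious]] [N parser]] [PP [P behind] [NP [Pron she]]]] [PP [P in] [NP [Det a] [N balcony]]]]]]]]]
The trees differ in how a recursive rule is bracketed over the same span.

9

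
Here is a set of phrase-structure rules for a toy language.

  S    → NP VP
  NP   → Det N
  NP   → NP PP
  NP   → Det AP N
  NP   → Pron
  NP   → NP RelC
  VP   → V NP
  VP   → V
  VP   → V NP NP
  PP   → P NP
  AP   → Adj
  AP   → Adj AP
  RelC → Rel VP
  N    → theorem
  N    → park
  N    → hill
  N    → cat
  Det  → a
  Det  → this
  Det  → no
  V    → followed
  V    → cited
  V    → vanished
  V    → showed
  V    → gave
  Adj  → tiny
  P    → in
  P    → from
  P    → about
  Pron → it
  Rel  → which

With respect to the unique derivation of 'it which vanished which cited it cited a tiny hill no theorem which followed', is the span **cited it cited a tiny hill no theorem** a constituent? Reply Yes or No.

[S [NP [NP [NP [Pron it]] [RelC [Rel which] [VP [V vanished]]]] [RelC [Rel which] [VP [V cited] [NP [Pron it]]]]] [VP [V cited] [NP [Det a] [AP [Adj tiny]] [N hill]] [NP [NP [Det no] [N theorem]] [RelC [Rel which] [VP [V followed]]]]]]
The smallest constituent containing 'cited it cited a tiny hill no theorem' is the S spanning 'it which vanished which cited it cited a tiny hill no theorem which followed'; no single node in the tree dominates exactly the given words.

No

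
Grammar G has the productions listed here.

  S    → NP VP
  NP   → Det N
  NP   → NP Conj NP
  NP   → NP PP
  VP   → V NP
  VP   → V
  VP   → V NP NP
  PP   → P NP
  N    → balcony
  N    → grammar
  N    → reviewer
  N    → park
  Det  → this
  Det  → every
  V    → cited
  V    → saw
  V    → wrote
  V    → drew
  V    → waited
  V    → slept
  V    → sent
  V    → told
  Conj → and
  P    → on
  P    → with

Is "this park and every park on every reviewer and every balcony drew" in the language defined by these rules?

S
  NP
    NP
      Det: this
      N: park
    Conj: and
    NP
      NP
        NP
          Det: every
          N: park
        PP
          P: on
          NP
            Det: every
            N: reviewer
      Conj: and
      NP
        Det: every
        N: balcony
  VP
    V: drew
Each bracket corresponds to one application of a listed rule, so the string is derivable from S.

Grammatical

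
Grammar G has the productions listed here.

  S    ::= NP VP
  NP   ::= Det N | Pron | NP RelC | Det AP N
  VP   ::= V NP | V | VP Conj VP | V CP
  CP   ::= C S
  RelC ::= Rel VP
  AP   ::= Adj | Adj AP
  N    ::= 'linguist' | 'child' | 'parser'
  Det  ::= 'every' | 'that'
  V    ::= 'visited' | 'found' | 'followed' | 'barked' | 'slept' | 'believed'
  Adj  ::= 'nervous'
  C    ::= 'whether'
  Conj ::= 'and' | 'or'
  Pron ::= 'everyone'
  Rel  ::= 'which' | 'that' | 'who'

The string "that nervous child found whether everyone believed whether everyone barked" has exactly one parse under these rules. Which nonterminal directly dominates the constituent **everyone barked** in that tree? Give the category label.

CP

S
  NP
    Det: that
    AP
      Adj: nervous
    N: child
  VP
    V: found
    CP
      C: whether
      S
        NP
          Pron: everyone
        VP
          V: believed
          CP
            C: whether
            S
              NP
                Pron: everyone
              VP
                V: barked
The span 'everyone barked' is the S node built by S → NP VP.
Its mother is the CP built by CP → C S.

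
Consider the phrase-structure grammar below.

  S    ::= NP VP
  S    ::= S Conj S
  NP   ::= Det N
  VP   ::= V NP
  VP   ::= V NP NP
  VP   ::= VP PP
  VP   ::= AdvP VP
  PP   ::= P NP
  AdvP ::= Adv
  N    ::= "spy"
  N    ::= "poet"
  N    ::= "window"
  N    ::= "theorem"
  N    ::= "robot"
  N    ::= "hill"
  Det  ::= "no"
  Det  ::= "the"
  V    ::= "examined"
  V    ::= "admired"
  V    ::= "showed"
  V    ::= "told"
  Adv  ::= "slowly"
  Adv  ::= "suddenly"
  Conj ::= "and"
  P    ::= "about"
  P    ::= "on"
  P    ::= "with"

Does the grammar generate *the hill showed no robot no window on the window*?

Grammatical

S
  NP
    Det: the
    N: hill
  VP
    VP
      V: showed
      NP
        Det: no
        N: robot
      NP
        Det: no
        N: window
    PP
      P: on
      NP
        Det: the
        N: window
Each bracket corresponds to one application of a listed rule, so the string is derivable from S.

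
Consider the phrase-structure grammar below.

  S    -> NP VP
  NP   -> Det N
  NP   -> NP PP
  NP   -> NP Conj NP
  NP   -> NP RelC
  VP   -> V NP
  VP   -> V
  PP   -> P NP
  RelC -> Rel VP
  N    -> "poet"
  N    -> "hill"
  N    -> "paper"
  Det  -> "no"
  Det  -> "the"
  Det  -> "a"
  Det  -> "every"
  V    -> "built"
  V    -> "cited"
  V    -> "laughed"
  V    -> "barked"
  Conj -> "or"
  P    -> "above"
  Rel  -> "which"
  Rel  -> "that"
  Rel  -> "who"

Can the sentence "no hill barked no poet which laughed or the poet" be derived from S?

Grammatical

S
  NP
    Det: no
    N: hill
  VP
    V: barked
    NP
      NP
        NP
          Det: no
          N: poet
        RelC
          Rel: which
          VP
            V: laughed
      Conj: or
      NP
        Det: the
        N: poet
Every word is introduced by a lexical rule and the phrasal rules combine the resulting categories into a single S.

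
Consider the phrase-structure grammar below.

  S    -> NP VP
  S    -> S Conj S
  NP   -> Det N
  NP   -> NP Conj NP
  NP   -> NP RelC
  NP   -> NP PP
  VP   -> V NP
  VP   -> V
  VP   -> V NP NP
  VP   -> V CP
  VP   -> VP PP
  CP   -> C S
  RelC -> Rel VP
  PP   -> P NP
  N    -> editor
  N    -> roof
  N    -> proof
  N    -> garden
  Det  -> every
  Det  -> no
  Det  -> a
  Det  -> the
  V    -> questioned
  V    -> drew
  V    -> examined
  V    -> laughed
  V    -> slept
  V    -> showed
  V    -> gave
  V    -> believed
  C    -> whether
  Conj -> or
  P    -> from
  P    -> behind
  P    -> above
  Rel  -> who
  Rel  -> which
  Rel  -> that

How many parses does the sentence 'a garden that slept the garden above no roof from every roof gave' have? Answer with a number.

Two of the 9 distinct bracketings:
[S [NP [NP [Det a] [N garden]] [RelC [Rel that] [VP [V slept] [NP [NP [Det the] [N garden]] [PP [P above] [NP [NP [Det no] [N roof]] [PP [P from] [NP [Det every] [N roof]]]]]]]]] [VP [V gave]]]
[S [NP [NP [Det a] [N garden]] [RelC [Rel that] [VP [V slept] [NP [NP [NP [Det the] [N garden]] [PP [P above] [NP [Det no] [N roof]]]] [PP [P from] [NP [Det every] [N roof]]]]]]] [VP [V gave]]]
The trees differ in how a recursive rule is bracketed over the same span.

9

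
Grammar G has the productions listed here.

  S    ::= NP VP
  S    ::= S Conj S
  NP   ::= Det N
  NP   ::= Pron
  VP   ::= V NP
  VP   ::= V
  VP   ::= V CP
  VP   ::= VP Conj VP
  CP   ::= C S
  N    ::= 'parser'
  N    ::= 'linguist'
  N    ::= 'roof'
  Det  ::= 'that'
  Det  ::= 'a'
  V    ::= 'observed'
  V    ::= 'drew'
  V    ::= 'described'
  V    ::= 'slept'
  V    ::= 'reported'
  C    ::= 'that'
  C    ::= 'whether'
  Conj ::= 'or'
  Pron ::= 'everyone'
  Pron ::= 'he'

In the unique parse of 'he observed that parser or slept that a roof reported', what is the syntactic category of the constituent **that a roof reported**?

S
  NP
    Pron: he
  VP
    VP
      V: observed
      NP
        Det: that
        N: parser
    Conj: or
    VP
      V: slept
      CP
        C: that
        S
          NP
            Det: a
            N: roof
          VP
            V: reported
The span 'that a roof reported' is the CP node built by CP → C S.

CP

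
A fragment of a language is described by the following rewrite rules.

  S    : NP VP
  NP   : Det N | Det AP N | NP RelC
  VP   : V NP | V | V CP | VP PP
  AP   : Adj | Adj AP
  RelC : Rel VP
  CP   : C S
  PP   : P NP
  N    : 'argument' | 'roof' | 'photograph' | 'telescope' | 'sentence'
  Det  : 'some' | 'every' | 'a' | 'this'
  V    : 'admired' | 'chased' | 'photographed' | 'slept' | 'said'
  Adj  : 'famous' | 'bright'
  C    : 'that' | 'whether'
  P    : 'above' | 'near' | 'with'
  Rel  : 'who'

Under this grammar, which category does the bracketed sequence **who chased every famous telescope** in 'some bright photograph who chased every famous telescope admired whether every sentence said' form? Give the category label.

RelC

[S [NP [NP [Det some] [AP [Adj bright]] [N photograph]] [RelC [Rel who] [VP [V chased] [NP [Det every] [AP [Adj famous]] [N telescope]]]]] [VP [V admired] [CP [C whether] [S [NP [Det every] [N sentence]] [VP [V said]]]]]]
The span 'who chased every famous telescope' is the RelC node built by RelC → Rel VP.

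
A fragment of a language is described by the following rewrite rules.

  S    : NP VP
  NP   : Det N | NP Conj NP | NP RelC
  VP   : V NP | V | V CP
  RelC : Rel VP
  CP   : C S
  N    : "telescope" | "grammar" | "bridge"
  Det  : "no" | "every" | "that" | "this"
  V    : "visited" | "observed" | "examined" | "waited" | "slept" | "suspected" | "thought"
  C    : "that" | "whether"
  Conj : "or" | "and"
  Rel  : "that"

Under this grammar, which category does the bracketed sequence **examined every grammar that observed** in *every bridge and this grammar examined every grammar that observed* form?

VP

[S [NP [NP [Det every] [N bridge]] [Conj and] [NP [Det this] [N grammar]]] [VP [V examined] [NP [NP [Det every] [N grammar]] [RelC [Rel that] [VP [V observed]]]]]]
The span 'examined every grammar that observed' is the VP node built by VP → V NP.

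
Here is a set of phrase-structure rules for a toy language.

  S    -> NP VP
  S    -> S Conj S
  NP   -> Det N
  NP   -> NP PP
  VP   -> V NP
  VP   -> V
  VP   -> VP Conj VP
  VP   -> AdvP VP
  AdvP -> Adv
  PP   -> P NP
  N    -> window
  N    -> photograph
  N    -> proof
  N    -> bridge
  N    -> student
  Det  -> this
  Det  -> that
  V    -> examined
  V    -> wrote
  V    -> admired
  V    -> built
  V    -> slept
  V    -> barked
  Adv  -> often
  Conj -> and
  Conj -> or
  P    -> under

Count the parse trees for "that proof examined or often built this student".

[S [NP [Det that] [N proof]] [VP [VP [V examined]] [Conj or] [VP [AdvP [Adv often]] [VP [V built] [NP [Det this] [N student]]]]]]
No rule offers an alternative attachment or grouping for any span, so this is the only derivation.

1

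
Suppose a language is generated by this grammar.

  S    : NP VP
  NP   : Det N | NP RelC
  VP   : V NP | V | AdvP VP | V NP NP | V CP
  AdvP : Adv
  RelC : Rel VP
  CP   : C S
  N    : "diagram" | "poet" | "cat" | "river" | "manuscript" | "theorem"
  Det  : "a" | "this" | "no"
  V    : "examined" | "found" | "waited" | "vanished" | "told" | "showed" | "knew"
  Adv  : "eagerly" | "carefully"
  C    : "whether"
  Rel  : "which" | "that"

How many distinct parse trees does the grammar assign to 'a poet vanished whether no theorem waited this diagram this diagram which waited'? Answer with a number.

1

[S [NP [Det a] [N poet]] [VP [V vanished] [CP [C whether] [S [NP [Det no] [N theorem]] [VP [V waited] [NP [Det this] [N diagram]] [NP [NP [Det this] [N diagram]] [RelC [Rel which] [VP [V waited]]]]]]]]]
No rule offers an alternative attachment or grouping for any span, so this is the only derivation.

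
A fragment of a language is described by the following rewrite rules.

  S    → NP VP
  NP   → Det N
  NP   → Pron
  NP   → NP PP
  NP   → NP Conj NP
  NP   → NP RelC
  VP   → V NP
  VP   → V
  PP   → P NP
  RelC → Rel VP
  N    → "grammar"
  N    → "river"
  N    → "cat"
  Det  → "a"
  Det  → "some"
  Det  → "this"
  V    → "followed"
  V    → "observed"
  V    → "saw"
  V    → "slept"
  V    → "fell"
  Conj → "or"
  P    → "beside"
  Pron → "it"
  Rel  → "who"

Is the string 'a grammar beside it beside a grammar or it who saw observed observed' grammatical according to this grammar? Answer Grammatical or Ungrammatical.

Ungrammatical

For S → NP VP, every NP-prefix leaves a non-VP remainder: after 'a grammar' the remainder is not a VP; after 'a grammar beside it' the remainder is not a VP; after 'a grammar beside it beside a grammar' the remainder is not a VP (and 2 more).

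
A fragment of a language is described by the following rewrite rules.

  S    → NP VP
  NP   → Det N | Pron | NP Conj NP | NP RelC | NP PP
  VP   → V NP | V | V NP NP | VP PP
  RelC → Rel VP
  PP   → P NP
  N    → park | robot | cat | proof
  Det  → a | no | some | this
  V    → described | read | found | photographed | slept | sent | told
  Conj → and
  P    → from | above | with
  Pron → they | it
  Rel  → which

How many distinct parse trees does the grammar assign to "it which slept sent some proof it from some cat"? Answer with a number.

The two bracketings:
[S [NP [NP [Pron it]] [RelC [Rel which] [VP [V slept]]]] [VP [V sent] [NP [Det some] [N proof]] [NP [NP [Pron it]] [PP [P from] [NP [Det some] [N cat]]]]]]
[S [NP [NP [Pron it]] [RelC [Rel which] [VP [V slept]]]] [VP [VP [V sent] [NP [Det some] [N proof]] [NP [Pron it]]] [PP [P from] [NP [Det some] [N cat]]]]]
The difference turns on whether NP → NP PP is used at the relevant span, versus an alternative expansion of NP.

2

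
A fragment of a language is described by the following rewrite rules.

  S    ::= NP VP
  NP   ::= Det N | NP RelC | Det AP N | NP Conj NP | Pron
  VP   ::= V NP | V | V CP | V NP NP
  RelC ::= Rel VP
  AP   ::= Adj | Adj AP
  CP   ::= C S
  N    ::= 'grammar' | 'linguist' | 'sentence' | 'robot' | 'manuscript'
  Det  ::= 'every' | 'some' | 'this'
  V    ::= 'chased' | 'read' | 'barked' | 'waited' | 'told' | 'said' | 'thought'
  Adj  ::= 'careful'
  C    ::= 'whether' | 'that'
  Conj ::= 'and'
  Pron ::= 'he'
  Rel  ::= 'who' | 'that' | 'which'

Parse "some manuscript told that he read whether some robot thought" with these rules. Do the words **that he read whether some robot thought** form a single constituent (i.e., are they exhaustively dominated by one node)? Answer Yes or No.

[S [NP [Det some] [N manuscript]] [VP [V told] [CP [C that] [S [NP [Pron he]] [VP [V read] [CP [C whether] [S [NP [Det some] [N robot]] [VP [V thought]]]]]]]]]
The words 'that he read whether some robot thought' are exhaustively dominated by a single CP node (built by CP → C S), so they form a constituent.

Yes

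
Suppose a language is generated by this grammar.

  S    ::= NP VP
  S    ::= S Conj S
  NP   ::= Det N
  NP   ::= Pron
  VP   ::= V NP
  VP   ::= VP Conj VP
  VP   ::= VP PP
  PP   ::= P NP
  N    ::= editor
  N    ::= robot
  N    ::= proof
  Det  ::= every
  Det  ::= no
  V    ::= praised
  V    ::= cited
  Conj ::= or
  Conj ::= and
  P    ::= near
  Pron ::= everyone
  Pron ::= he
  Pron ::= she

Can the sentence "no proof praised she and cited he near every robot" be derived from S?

S
  NP
    Det: no
    N: proof
  VP
    VP
      V: praised
      NP
        Pron: she
    Conj: and
    VP
      VP
        V: cited
        NP
          Pron: he
      PP
        P: near
        NP
          Det: every
          N: robot
Each bracket corresponds to one application of a listed rule, so the string is derivable from S.

Grammatical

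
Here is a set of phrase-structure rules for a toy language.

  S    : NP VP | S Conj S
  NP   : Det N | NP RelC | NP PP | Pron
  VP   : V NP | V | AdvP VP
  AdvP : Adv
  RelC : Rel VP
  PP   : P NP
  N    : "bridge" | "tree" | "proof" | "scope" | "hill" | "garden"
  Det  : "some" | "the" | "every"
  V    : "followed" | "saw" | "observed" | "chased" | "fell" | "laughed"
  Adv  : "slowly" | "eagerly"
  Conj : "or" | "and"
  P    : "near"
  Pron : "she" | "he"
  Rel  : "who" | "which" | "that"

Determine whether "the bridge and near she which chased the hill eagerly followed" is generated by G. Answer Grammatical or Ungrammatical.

A Conj word can never sit immediately before a P word in any string this grammar generates, so the substring 'and near' rules out a derivation.

Ungrammatical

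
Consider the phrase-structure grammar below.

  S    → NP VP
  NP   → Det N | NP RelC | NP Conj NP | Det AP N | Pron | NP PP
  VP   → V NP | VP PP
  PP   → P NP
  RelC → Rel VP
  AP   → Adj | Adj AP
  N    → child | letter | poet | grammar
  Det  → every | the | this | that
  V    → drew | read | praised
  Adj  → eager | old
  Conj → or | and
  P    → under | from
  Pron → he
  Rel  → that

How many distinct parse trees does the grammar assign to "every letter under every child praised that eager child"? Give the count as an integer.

1

[S [NP [NP [Det every] [N letter]] [PP [P under] [NP [Det every] [N child]]]] [VP [V praised] [NP [Det that] [AP [Adj eager]] [N child]]]]
No rule offers an alternative attachment or grouping for any span, so this is the only derivation.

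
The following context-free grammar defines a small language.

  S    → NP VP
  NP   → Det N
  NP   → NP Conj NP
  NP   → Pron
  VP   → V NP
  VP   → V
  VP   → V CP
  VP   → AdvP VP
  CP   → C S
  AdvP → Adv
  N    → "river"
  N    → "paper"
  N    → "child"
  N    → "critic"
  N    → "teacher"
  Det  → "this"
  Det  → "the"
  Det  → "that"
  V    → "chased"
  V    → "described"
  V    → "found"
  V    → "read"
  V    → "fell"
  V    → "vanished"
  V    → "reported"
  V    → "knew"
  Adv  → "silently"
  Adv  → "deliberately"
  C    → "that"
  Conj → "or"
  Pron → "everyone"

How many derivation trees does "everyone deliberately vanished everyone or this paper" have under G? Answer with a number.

1

[S [NP [Pron everyone]] [VP [AdvP [Adv deliberately]] [VP [V vanished] [NP [NP [Pron everyone]] [Conj or] [NP [Det this] [N paper]]]]]]
No rule offers an alternative attachment or grouping for any span, so this is the only derivation.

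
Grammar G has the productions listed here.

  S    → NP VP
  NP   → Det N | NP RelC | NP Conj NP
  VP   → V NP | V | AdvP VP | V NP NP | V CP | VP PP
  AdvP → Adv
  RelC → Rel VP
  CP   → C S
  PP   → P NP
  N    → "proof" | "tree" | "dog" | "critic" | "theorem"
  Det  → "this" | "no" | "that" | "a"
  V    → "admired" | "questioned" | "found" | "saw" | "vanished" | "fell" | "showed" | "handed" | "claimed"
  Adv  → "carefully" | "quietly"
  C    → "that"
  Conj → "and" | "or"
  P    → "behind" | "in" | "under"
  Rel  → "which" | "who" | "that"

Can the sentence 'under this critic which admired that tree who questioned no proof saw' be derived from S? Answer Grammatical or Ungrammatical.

Ungrammatical

For S → NP VP, no prefix of the string parses as an NP.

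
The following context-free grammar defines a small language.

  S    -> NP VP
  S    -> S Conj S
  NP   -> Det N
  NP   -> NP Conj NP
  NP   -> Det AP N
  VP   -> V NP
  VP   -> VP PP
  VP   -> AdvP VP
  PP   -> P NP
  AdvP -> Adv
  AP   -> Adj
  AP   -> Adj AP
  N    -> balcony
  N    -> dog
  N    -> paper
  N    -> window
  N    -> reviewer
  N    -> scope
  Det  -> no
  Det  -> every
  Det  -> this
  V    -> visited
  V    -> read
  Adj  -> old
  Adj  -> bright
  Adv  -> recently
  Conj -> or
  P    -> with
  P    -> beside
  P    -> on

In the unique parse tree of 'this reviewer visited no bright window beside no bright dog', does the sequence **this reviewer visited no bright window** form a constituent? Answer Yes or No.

No

[S [NP [Det this] [N reviewer]] [VP [VP [V visited] [NP [Det no] [AP [Adj bright]] [N window]]] [PP [P beside] [NP [Det no] [AP [Adj bright]] [N dog]]]]]
The smallest constituent containing 'this reviewer visited no bright window' is the S spanning 'this reviewer visited no bright window beside no bright dog'; no single node in the tree dominates exactly the given words.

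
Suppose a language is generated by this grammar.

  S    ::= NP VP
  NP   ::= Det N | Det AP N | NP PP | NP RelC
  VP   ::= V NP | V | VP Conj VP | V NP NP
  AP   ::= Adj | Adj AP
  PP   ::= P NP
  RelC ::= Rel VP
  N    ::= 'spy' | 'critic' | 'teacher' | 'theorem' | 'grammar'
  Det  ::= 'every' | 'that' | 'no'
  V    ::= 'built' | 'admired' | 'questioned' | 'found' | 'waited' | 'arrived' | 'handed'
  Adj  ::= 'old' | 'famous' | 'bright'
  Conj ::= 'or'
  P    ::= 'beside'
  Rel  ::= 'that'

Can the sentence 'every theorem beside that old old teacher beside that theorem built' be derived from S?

Grammatical

[S [NP [NP [Det every] [N theorem]] [PP [P beside] [NP [NP [Det that] [AP [Adj old] [AP [Adj old]]] [N teacher]] [PP [P beside] [NP [Det that] [N theorem]]]]]] [VP [V built]]]
Every word is introduced by a lexical rule and the phrasal rules combine the resulting categories into a single S.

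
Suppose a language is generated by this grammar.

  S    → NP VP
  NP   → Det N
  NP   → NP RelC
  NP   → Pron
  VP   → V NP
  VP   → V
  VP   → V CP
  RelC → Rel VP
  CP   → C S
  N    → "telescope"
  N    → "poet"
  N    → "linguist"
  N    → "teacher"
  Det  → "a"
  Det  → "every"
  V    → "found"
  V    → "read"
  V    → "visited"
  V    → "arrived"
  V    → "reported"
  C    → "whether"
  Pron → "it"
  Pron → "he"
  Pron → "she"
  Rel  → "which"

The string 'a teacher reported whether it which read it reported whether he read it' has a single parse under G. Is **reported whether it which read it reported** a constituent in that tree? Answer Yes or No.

[S [NP [Det a] [N teacher]] [VP [V reported] [CP [C whether] [S [NP [NP [Pron it]] [RelC [Rel which] [VP [V read] [NP [Pron it]]]]] [VP [V reported] [CP [C whether] [S [NP [Pron he]] [VP [V read] [NP [Pron it]]]]]]]]]]
The smallest constituent containing 'reported whether it which read it reported' is the VP spanning 'reported whether it which read it reported whether he read it'; no single node in the tree dominates exactly the given words.

No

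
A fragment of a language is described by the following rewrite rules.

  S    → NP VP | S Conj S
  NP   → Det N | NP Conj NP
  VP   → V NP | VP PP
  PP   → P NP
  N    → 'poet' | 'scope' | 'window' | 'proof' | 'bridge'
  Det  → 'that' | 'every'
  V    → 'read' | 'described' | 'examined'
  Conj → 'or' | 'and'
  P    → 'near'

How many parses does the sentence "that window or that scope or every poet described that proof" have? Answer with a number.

2

The two bracketings:
[S [NP [NP [Det that] [N window]] [Conj or] [NP [NP [Det that] [N scope]] [Conj or] [NP [Det every] [N poet]]]] [VP [V described] [NP [Det that] [N proof]]]]
[S [NP [NP [NP [Det that] [N window]] [Conj or] [NP [Det that] [N scope]]] [Conj or] [NP [Det every] [N poet]]] [VP [V described] [NP [Det that] [N proof]]]]
The trees differ in how a recursive rule is bracketed over the same span.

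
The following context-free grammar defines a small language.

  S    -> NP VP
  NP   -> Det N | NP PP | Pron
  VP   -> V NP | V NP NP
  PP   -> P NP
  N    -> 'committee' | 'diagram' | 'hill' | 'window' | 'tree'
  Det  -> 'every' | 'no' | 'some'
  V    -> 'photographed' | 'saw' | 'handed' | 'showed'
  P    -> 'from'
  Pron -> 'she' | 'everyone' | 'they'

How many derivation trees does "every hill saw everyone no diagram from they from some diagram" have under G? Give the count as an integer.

The two bracketings:
[S [NP [Det every] [N hill]] [VP [V saw] [NP [Pron everyone]] [NP [NP [Det no] [N diagram]] [PP [P from] [NP [NP [Pron they]] [PP [P from] [NP [Det some] [N diagram]]]]]]]]
[S [NP [Det every] [N hill]] [VP [V saw] [NP [Pron everyone]] [NP [NP [NP [Det no] [N diagram]] [PP [P from] [NP [Pron they]]]] [PP [P from] [NP [Det some] [N diagram]]]]]]
The trees differ in how a recursive rule is bracketed over the same span.

2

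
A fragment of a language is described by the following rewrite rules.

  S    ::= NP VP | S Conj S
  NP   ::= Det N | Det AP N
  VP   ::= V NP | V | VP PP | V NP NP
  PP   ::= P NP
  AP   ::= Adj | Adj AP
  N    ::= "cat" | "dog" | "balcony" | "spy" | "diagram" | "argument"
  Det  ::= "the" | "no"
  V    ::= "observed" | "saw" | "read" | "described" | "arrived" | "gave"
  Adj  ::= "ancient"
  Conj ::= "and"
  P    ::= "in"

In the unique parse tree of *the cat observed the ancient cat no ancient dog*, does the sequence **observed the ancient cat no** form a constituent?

No

[S [NP [Det the] [N cat]] [VP [V observed] [NP [Det the] [AP [Adj ancient]] [N cat]] [NP [Det no] [AP [Adj ancient]] [N dog]]]]
The smallest constituent containing 'observed the ancient cat no' is the VP spanning 'observed the ancient cat no ancient dog'; no single node in the tree dominates exactly the given words.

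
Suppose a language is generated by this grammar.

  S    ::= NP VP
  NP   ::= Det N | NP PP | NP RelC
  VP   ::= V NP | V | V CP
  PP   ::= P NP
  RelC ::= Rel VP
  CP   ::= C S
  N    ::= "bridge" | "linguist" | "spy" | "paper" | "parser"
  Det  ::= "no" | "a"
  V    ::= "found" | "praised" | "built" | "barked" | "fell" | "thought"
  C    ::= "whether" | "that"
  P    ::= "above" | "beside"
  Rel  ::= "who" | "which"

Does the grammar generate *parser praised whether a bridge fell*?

For S → NP VP, no prefix of the string parses as an NP.

Ungrammatical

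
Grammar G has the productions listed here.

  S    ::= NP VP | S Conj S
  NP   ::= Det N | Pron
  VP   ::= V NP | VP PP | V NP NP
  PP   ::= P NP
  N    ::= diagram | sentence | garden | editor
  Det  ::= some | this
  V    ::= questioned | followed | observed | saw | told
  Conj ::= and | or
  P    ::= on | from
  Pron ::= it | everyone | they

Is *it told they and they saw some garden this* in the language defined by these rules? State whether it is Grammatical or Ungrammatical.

Ungrammatical

For S → NP VP, the only prefix that parses as NP is 'it', but the remainder 'told they and they saw some garden this' is not a VP under these rules. The alternative S rule S → S Conj S likewise has no satisfying split.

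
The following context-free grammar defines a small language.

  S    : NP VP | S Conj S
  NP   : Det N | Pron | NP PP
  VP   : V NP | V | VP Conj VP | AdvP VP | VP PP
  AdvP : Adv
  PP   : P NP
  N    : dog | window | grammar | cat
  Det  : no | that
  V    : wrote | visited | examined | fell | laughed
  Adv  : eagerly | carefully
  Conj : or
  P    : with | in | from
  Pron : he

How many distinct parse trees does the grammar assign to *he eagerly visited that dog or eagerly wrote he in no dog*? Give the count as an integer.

9

Two of the 9 distinct bracketings:
[S [NP [Pron he]] [VP [VP [AdvP [Adv eagerly]] [VP [V visited] [NP [Det that] [N dog]]]] [Conj or] [VP [AdvP [Adv eagerly]] [VP [V wrote] [NP [NP [Pron he]] [PP [P in] [NP [Det no] [N dog]]]]]]]]
[S [NP [Pron he]] [VP [VP [AdvP [Adv eagerly]] [VP [V visited] [NP [Det that] [N dog]]]] [Conj or] [VP [AdvP [Adv eagerly]] [VP [VP [V wrote] [NP [Pron he]]] [PP [P in] [NP [Det no] [N dog]]]]]]]
The difference turns on whether NP → NP PP is used at the relevant span, versus an alternative expansion of NP.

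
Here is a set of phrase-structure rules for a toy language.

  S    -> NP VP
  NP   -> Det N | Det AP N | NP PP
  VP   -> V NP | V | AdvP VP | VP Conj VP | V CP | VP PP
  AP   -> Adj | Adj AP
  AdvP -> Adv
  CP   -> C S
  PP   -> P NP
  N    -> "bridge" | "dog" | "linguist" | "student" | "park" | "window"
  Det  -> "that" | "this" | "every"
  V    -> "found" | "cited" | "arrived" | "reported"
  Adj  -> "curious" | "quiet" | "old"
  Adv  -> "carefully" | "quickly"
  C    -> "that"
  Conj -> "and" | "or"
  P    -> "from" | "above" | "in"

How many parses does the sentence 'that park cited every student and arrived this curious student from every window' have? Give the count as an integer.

Two of the 3 distinct bracketings:
[S [NP [Det that] [N park]] [VP [VP [V cited] [NP [Det every] [N student]]] [Conj and] [VP [V arrived] [NP [NP [Det this] [AP [Adj curious]] [N student]] [PP [P from] [NP [Det every] [N window]]]]]]]
[S [NP [Det that] [N park]] [VP [VP [V cited] [NP [Det every] [N student]]] [Conj and] [VP [VP [V arrived] [NP [Det this] [AP [Adj curious]] [N student]]] [PP [P from] [NP [Det every] [N window]]]]]]
The difference turns on whether NP → NP PP is used at the relevant span, versus an alternative expansion of NP.

3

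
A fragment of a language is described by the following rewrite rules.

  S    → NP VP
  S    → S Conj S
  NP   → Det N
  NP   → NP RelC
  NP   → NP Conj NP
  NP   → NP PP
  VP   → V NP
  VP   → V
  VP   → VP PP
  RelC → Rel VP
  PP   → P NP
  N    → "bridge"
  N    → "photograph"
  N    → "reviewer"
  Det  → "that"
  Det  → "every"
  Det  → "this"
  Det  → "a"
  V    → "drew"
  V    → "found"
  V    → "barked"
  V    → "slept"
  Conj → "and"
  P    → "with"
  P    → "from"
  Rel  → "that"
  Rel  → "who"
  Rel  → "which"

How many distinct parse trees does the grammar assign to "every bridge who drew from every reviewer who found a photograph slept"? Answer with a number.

4

Two of the 4 distinct bracketings:
[S [NP [NP [Det every] [N bridge]] [RelC [Rel who] [VP [VP [V drew]] [PP [P from] [NP [NP [Det every] [N reviewer]] [RelC [Rel who] [VP [V found] [NP [Det a] [N photograph]]]]]]]]] [VP [V slept]]]
[S [NP [NP [NP [Det every] [N bridge]] [RelC [Rel who] [VP [VP [V drew]] [PP [P from] [NP [Det every] [N reviewer]]]]]] [RelC [Rel who] [VP [V found] [NP [Det a] [N photograph]]]]] [VP [V slept]]]
The trees differ in how a recursive rule is bracketed over the same span.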